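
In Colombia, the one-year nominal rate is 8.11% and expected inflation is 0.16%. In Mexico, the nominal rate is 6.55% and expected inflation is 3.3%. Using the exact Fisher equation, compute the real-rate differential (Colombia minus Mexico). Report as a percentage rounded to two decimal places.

Colombia: (1 + 0.0811)/(1 + 0.0016) − 1 = 7.9373%
Mexico: (1 + 0.0655)/(1 + 0.0330) − 1 = 3.1462%
Differential = 7.9373% − 3.1462% = 4.7911% → 4.79%.

4.79%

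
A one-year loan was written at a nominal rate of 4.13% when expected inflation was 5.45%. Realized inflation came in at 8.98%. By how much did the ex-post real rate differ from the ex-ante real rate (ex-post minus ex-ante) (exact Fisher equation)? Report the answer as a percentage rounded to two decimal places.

-3.20%

Ex-ante: (1 + 0.0413)/(1 + 0.0545) − 1 = -1.2518%
Ex-post: (1 + 0.0413)/(1 + 0.0898) − 1 = -4.4504%
Difference (ex-post − ex-ante) = -3.1986% → -3.20%.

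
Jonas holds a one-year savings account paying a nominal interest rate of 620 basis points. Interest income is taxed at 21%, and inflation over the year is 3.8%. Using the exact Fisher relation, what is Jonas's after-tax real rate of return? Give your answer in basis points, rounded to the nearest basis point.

After-tax nominal return = 6.2% × (1 − 0.21) = 4.8980%.
1 + r = 1.04898 / 1.03800 = 1.010578
After-tax real rate = 1.010578 − 1 → 106 basis points.

106 basis points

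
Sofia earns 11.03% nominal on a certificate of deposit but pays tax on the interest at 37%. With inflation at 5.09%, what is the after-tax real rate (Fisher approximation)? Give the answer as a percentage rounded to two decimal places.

1.86%

After-tax nominal return = 11.03% × (1 − 0.37) = 6.9489%.
r ≈ 6.9489% − 5.09% → 1.86%.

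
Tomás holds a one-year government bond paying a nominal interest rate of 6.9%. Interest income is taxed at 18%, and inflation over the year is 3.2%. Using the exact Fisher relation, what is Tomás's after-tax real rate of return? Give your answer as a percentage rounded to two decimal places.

After-tax nominal return = 6.9% × (1 − 0.18) = 5.6580%.
1 + r = 1.05658 / 1.03200 = 1.023818
After-tax real rate = 1.023818 − 1 → 2.38%.

2.38%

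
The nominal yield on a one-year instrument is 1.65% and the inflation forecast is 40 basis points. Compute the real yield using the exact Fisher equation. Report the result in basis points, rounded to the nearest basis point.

By the Fisher equation, 1 + r = (1 + i)/(1 + π).
1 + r = 1.01650 / 1.00400 = 1.0124502
r = 1.0124502 − 1 = 1.24502%, i.e. 125 basis points.

125 basis points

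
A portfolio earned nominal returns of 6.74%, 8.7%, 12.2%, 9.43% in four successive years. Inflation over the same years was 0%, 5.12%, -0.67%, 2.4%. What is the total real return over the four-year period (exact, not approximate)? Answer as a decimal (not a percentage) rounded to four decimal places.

Compound the nominal returns: 1.0674 × 1.0870 × 1.1220 × 1.0943 = 1.424577.
Compound inflation: 1.0000 × 1.0512 × 0.9933 × 1.0240 = 1.069217.
Deflate: 1.424577 / 1.069217 = 1.332356.
Total real return = 1.332356 − 1 → 0.3324.

0.3324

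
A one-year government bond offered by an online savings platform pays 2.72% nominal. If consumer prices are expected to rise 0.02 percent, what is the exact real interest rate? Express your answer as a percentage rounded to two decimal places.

By the Fisher equation, 1 + r = (1 + i)/(1 + π).
1 + r = 1.02720 / 1.00020 = 1.026995
r = 1.026995 − 1 = 2.6995%, i.e. 2.70%.

2.70%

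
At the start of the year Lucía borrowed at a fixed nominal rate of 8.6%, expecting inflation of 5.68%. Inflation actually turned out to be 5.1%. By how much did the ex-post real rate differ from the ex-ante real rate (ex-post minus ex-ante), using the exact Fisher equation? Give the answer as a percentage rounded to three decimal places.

Ex-ante: (1 + 0.0860)/(1 + 0.0568) − 1 = 2.7631%
Ex-post: (1 + 0.0860)/(1 + 0.0510) − 1 = 3.3302%
Difference (ex-post − ex-ante) = 0.5671% → 0.567%.

0.567%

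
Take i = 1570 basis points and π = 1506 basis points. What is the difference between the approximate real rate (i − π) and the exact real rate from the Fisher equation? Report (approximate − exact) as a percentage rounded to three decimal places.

Approximate: r ≈ 15.700% − 15.060% = 0.6400%
Exact: (1 + 0.1570)/(1 + 0.1506) − 1 = 0.5562%
Error = 0.6400% − 0.5562% = 0.0838% → 0.084%.

0.084%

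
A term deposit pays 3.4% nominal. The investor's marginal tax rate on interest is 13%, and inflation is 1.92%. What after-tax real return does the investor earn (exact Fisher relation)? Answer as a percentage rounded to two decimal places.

1.02%

After-tax nominal return = 3.4% × (1 − 0.13) = 2.9580%.
1 + r = 1.02958 / 1.01920 = 1.010184
After-tax real rate = 1.010184 − 1 → 1.02%.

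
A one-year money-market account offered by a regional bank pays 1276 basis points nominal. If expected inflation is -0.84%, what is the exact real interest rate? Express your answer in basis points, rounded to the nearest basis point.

1 + r = 1.12760 / 0.99160 = 1.137152
r = 1.137152 − 1 = 13.7152%, i.e. 1372 basis points.

1372 basis points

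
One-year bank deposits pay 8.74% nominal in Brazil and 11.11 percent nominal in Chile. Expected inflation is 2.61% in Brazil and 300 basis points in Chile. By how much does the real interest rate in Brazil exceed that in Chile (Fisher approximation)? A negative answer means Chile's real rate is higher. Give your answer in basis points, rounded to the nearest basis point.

-198 basis points

Brazil: 8.74% − 2.61% = 6.130%
Chile: 11.11% − 3% = 8.110%
Differential = -1.980% → -198 basis points.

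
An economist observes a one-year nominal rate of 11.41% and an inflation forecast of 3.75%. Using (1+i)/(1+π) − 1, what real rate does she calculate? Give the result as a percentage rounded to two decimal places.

By the Fisher identity, 1 + r = (1 + i)/(1 + π).
1 + r = 1.11410 / 1.03750 = 1.073831
r = 1.073831 − 1 = 7.3831%, i.e. 7.38%.

7.38%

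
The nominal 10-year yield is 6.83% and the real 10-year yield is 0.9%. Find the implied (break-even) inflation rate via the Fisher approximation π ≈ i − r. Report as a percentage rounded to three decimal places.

π ≈ i − r = 6.83% − 0.9% → 5.930%.

5.930%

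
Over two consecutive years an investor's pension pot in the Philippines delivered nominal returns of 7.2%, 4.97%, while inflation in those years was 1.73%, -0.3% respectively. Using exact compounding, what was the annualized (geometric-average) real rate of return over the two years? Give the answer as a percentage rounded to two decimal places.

5.33%

Nominal growth factor = 1.0720 × 1.0497 = 1.12527840
Price-level growth factor = 1.0173 × 0.9970 = 1.01424810
Real growth factor = 1.12527840 / 1.01424810 = 1.10947055
Annualized real rate = 1.10947055^(1/2) − 1 = 5.3314% → 5.33%.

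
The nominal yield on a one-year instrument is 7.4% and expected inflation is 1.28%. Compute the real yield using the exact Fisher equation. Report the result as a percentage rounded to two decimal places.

By the Fisher equation, 1 + r = (1 + i)/(1 + π).
1 + r = 1.07400 / 1.01280 = 1.060427
r = 1.060427 − 1 = 6.0427%, i.e. 6.04%.

6.04%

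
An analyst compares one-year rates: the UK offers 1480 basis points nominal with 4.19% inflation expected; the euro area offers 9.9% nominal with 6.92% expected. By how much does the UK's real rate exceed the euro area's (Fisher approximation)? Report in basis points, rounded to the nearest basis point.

763 basis points

The UK: 14.8% − 4.19% = 10.610%
The euro area: 9.9% − 6.92% = 2.980%
Differential = 7.630% → 763 basis points.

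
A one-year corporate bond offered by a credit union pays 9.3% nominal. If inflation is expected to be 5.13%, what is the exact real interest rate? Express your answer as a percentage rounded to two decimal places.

3.97%

1 + r = 1.09300 / 1.05130 = 1.039665
r = 1.039665 − 1 = 3.9665%, i.e. 3.97%.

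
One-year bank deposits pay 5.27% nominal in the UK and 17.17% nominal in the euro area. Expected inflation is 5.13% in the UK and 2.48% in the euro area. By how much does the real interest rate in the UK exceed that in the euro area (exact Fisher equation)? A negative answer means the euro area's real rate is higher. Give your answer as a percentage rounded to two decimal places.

The UK: (1 + 0.0527)/(1 + 0.0513) − 1 = 0.1332%
The euro area: (1 + 0.1717)/(1 + 0.0248) − 1 = 14.3345%
Differential = 0.1332% − 14.3345% = -14.2013% → -14.20%.

-14.20%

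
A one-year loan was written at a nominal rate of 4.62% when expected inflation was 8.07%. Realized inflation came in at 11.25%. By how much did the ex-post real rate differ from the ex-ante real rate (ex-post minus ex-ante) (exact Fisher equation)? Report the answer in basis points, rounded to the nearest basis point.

-277 basis points

Ex-ante: (1 + 0.0462)/(1 + 0.0807) − 1 = -3.1924%
Ex-post: (1 + 0.0462)/(1 + 0.1125) − 1 = -5.9596%
Difference (ex-post − ex-ante) = -2.7672% → -277 basis points.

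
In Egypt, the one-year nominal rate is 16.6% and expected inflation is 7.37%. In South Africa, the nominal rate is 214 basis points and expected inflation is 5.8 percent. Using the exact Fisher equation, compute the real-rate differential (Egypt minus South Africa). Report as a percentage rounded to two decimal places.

12.06%

Egypt: (1 + 0.1660)/(1 + 0.0737) − 1 = 8.5964%
South Africa: (1 + 0.0214)/(1 + 0.0580) − 1 = -3.4594%
Differential = 8.5964% − (-3.4594%) = 12.0558% → 12.06%.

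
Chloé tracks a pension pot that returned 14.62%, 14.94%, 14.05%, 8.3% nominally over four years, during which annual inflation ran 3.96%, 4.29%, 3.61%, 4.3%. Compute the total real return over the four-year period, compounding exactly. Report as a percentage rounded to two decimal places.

38.89%

Compound the nominal returns: 1.1462 × 1.1494 × 1.1405 × 1.0830 = 1.627254.
Compound inflation: 1.0396 × 1.0429 × 1.0361 × 1.0430 = 1.171642.
Deflate: 1.627254 / 1.171642 = 1.388866.
Total real return = 1.388866 − 1 → 38.89%.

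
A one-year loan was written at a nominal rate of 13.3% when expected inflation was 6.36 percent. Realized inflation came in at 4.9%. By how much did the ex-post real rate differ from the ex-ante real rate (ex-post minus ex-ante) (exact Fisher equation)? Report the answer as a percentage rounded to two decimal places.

Ex-ante: (1 + 0.1330)/(1 + 0.0636) − 1 = 6.5250%
Ex-post: (1 + 0.1330)/(1 + 0.0490) − 1 = 8.0076%
Difference (ex-post − ex-ante) = 1.4826% → 1.48%.

1.48%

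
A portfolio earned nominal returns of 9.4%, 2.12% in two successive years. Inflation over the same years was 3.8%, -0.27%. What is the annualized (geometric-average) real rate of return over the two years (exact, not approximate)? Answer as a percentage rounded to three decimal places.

3.885%

Compound the nominal returns: 1.0940 × 1.0212 = 1.11719280.
Compound inflation: 1.0380 × 0.9973 = 1.03519740.
Deflate: 1.11719280 / 1.03519740 = 1.07920750.
Annualized real rate = 1.07920750^(1/2) − 1 = 3.8849% → 3.885%.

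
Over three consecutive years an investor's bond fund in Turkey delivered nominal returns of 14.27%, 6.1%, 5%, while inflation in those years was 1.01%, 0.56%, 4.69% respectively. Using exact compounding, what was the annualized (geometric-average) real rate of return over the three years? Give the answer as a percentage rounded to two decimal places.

6.18%

Compound the nominal returns: 1.1427 × 1.0610 × 1.0500 = 1.27302494.
Compound inflation: 1.0101 × 1.0056 × 1.0469 = 1.06339554.
Deflate: 1.27302494 / 1.06339554 = 1.19713210.
Annualized real rate = 1.19713210^(1/3) − 1 = 6.1811% → 6.18%.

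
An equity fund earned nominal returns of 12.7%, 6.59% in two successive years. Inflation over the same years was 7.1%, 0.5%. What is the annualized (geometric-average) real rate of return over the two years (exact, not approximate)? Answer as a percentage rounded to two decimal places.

Compound the nominal returns: 1.1270 × 1.0659 = 1.20126930.
Compound inflation: 1.0710 × 1.0050 = 1.07635500.
Deflate: 1.20126930 / 1.07635500 = 1.11605307.
Annualized real rate = 1.11605307^(1/2) − 1 = 5.6434% → 5.64%.

5.64%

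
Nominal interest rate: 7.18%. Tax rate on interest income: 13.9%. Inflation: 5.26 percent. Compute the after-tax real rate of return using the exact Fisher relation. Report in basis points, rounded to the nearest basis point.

After-tax nominal return = 7.18% × (1 − 0.139) = 6.18198%.
1 + r = 1.0618198 / 1.05260 = 1.008759
After-tax real rate = 1.008759 − 1 → 88 basis points.

88 basis points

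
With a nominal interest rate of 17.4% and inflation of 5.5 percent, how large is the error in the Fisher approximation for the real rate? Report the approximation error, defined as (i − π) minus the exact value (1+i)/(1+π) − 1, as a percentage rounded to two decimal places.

Approximate: r ≈ 17.400% − 5.500% = 11.9000%
Exact: (1 + 0.1740)/(1 + 0.0550) − 1 = 11.2796%
Error = 11.9000% − 11.2796% = 0.6204% → 0.62%.

0.62%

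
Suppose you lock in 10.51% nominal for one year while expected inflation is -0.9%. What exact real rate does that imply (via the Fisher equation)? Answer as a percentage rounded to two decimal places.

11.51%

By the Fisher equation, 1 + r = (1 + i)/(1 + π).
1 + r = 1.10510 / 0.99100 = 1.115136
r = 1.115136 − 1 = 11.5136%, i.e. 11.51%.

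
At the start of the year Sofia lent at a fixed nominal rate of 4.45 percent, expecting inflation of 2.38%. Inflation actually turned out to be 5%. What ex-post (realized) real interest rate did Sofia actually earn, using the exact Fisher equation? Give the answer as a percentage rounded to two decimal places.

Ex-post: (1 + 0.0445)/(1 + 0.0500) − 1 = -0.5238%
So the realized real rate is -0.52%.

-0.52%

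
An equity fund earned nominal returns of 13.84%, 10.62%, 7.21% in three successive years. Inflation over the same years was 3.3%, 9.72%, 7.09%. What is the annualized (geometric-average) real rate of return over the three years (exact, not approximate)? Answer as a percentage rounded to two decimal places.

Nominal growth factor = 1.1384 × 1.1062 × 1.0721 = 1.35009347
Price-level growth factor = 1.0330 × 1.0972 × 1.0709 = 1.21376620
Real growth factor = 1.35009347 / 1.21376620 = 1.11231757
Annualized real rate = 1.11231757^(1/3) − 1 = 3.6119% → 3.61%.

3.61%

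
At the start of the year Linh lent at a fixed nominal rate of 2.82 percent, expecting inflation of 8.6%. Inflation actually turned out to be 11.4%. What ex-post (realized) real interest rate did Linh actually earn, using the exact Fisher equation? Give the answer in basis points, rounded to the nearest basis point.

-770 basis points

Ex-post: (1 + 0.0282)/(1 + 0.1140) − 1 = -7.7020%
So the realized real rate is -770 basis points.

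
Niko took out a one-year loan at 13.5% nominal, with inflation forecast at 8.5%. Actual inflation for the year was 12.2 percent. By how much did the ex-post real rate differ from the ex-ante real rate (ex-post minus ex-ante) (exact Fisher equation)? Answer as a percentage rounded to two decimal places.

-3.45%

Ex-ante: (1 + 0.1350)/(1 + 0.0850) − 1 = 4.6083%
Ex-post: (1 + 0.1350)/(1 + 0.1220) − 1 = 1.1586%
Difference (ex-post − ex-ante) = -3.4496% → -3.45%.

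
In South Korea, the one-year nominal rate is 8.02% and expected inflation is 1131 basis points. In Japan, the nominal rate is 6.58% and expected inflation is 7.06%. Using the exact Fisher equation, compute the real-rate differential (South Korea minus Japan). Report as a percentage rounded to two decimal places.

South Korea: (1 + 0.0802)/(1 + 0.1131) − 1 = -2.9557%
Japan: (1 + 0.0658)/(1 + 0.0706) − 1 = -0.4483%
Differential = -2.9557% − (-0.4483%) = -2.5074% → -2.51%.

-2.51%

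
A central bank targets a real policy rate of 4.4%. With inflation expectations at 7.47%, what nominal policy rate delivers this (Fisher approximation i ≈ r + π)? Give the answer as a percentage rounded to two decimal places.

i ≈ r + π = 4.4% + 7.47% = 11.87%.

11.87%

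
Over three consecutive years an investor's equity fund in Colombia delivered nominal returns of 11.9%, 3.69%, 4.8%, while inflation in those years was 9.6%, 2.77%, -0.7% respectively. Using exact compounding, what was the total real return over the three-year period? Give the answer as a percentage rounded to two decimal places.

8.72%

Nominal growth factor = 1.1190 × 1.0369 × 1.0480 = 1.215985
Price-level growth factor = 1.0960 × 1.0277 × 0.9930 = 1.118475
Real growth factor = 1.215985 / 1.118475 = 1.087182
Total real return = 1.087182 − 1 → 8.72%.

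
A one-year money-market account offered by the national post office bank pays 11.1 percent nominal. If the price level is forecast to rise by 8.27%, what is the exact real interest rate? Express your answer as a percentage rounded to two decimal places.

2.61%

By the Fisher equation, 1 + r = (1 + i)/(1 + π).
1 + r = 1.11100 / 1.08270 = 1.026138
r = 1.026138 − 1 = 2.6138%, i.e. 2.61%.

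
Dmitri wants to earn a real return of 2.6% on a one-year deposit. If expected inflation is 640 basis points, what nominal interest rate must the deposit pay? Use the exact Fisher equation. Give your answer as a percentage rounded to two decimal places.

(1 + i) = (1 + r)(1 + π) = 1.02600 × 1.06400 = 1.091664
i = 1.091664 − 1, so the required nominal rate is 9.17%.

9.17%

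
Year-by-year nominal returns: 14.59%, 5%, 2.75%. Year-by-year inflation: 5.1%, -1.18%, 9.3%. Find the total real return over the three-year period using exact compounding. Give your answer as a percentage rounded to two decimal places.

Nominal growth factor = 1.1459 × 1.0500 × 1.0275 = 1.236283
Price-level growth factor = 1.0510 × 0.9882 × 1.0930 = 1.135188
Real growth factor = 1.236283 / 1.135188 = 1.089056
Total real return = 1.089056 − 1 → 8.91%.

8.91%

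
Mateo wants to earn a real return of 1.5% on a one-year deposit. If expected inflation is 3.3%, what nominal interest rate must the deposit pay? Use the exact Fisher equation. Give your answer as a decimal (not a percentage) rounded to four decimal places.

0.0485

(1 + i) = (1 + r)(1 + π) = 1.01500 × 1.03300 = 1.048495
i = 1.048495 − 1, so the required nominal rate is 0.0485.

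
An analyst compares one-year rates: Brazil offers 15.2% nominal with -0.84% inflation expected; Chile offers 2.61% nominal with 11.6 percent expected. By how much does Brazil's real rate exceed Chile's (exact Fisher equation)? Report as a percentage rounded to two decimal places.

24.23%

Brazil: (1 + 0.1520)/(1 − 0.0084) − 1 = 16.1759%
Chile: (1 + 0.0261)/(1 + 0.1160) − 1 = -8.0556%
Differential = 16.1759% − (-8.0556%) = 24.2314% → 24.23%.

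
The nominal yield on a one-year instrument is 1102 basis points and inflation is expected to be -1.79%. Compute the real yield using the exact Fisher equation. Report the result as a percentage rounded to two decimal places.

1 + r = 1.11020 / 0.98210 = 1.130435
r = 1.130435 − 1 = 13.0435%, i.e. 13.04%.

13.04%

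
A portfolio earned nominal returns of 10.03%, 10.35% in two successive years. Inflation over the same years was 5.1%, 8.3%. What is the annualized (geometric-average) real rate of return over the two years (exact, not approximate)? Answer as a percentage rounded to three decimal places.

3.282%

Nominal growth factor = 1.1003 × 1.1035 = 1.21418105
Price-level growth factor = 1.0510 × 1.0830 = 1.13823300
Real growth factor = 1.21418105 / 1.13823300 = 1.06672452
Annualized real rate = 1.06672452^(1/2) − 1 = 3.2824% → 3.282%.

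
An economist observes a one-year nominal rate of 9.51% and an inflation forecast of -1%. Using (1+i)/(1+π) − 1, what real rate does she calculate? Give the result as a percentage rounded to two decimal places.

By the Fisher identity, 1 + r = (1 + i)/(1 + π).
1 + r = 1.09510 / 0.99000 = 1.106162
r = 1.106162 − 1 = 10.6162%, i.e. 10.62%.

10.62%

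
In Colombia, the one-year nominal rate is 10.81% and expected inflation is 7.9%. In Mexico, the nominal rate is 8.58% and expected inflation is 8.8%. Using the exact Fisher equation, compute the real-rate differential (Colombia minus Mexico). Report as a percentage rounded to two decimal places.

Colombia: (1 + 0.1081)/(1 + 0.0790) − 1 = 2.6969%
Mexico: (1 + 0.0858)/(1 + 0.0880) − 1 = -0.2022%
Differential = 2.6969% − (-0.2022%) = 2.8991% → 2.90%.

2.90%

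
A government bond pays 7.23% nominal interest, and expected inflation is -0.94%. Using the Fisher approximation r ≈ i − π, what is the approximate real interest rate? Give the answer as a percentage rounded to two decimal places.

8.17%

r ≈ i − π = 7.23% − (-0.94%) = 8.17%.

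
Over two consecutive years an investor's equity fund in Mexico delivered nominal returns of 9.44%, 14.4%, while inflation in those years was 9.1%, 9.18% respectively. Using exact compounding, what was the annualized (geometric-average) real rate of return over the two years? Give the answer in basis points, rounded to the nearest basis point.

Nominal growth factor = 1.0944 × 1.1440 = 1.25199360
Price-level growth factor = 1.0910 × 1.0918 = 1.19115380
Real growth factor = 1.25199360 / 1.19115380 = 1.05107636
Annualized real rate = 1.05107636^(1/2) − 1 = 2.5220% → 252 basis points.

252 basis points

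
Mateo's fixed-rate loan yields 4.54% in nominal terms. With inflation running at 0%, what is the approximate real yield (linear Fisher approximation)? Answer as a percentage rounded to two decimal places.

4.54%

r ≈ i − π = 4.54% − 0% = 4.54%.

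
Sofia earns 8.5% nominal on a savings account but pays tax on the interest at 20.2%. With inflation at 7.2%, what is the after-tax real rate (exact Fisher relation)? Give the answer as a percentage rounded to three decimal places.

-0.389%

After-tax nominal return = 8.5% × (1 − 0.202) = 6.7830%.
1 + r = 1.06783 / 1.07200 = 0.996110
After-tax real rate = 0.996110 − 1 → -0.389%.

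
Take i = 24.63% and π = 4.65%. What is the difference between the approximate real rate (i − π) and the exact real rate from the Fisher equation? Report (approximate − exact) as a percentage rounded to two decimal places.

Approximate: r ≈ 24.630% − 4.650% = 19.9800%
Exact: (1 + 0.2463)/(1 + 0.0465) − 1 = 19.0922%
Error = 19.9800% − 19.0922% = 0.8878% → 0.89%.

0.89%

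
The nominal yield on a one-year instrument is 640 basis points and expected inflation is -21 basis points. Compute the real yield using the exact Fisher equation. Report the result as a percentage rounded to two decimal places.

By the Fisher identity, 1 + r = (1 + i)/(1 + π).
1 + r = 1.06400 / 0.99790 = 1.066239
r = 1.066239 − 1 = 6.6239%, i.e. 6.62%.

6.62%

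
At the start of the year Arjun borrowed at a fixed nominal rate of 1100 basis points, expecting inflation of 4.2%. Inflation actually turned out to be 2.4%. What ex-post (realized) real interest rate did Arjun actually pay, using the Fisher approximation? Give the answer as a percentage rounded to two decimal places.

Ex-post: 11% − 2.4% = 8.600%
So the realized real rate is 8.60%.

8.60%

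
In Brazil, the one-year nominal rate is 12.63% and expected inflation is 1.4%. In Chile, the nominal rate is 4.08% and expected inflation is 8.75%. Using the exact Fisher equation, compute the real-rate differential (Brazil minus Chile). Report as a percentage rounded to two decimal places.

Brazil: (1 + 0.1263)/(1 + 0.0140) − 1 = 11.0750%
Chile: (1 + 0.0408)/(1 + 0.0875) − 1 = -4.2943%
Differential = 11.0750% − (-4.2943%) = 15.3692% → 15.37%.

15.37%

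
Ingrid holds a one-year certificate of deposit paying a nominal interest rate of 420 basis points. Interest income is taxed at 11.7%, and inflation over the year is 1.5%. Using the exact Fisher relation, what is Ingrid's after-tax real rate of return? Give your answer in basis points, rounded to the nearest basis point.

218 basis points

After-tax nominal return = 4.2% × (1 − 0.117) = 3.7086%.
1 + r = 1.037086 / 1.01500 = 1.021760
After-tax real rate = 1.021760 − 1 → 218 basis points.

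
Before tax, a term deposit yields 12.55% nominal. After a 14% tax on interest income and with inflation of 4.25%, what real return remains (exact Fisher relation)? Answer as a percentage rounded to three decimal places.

After-tax nominal return = 12.55% × (1 − 0.14) = 10.7930%.
1 + r = 1.10793 / 1.04250 = 1.062763
After-tax real rate = 1.062763 − 1 → 6.276%.

6.276%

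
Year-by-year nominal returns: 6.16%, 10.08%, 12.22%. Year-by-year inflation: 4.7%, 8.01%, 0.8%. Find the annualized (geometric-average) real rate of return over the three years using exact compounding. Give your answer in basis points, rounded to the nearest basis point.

478 basis points

Nominal growth factor = 1.0616 × 1.1008 × 1.1222 = 1.31141333
Price-level growth factor = 1.0470 × 1.0801 × 1.0080 = 1.13991162
Real growth factor = 1.31141333 / 1.13991162 = 1.15045177
Annualized real rate = 1.15045177^(1/3) − 1 = 4.7827% → 478 basis points.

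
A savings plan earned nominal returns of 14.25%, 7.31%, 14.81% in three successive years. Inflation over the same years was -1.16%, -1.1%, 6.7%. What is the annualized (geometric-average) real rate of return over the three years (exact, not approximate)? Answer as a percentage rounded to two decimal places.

Nominal growth factor = 1.1425 × 1.0731 × 1.1481 = 1.40758983
Price-level growth factor = 0.9884 × 0.9890 × 1.0670 = 1.04302195
Real growth factor = 1.40758983 / 1.04302195 = 1.34953040
Annualized real rate = 1.34953040^(1/3) − 1 = 10.5081% → 10.51%.

10.51%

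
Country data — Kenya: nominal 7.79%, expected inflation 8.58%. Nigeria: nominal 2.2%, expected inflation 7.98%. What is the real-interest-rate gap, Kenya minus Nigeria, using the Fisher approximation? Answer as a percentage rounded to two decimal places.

Kenya: 7.79% − 8.58% = -0.790%
Nigeria: 2.2% − 7.98% = -5.780%
Differential = 4.990% → 4.99%.

4.99%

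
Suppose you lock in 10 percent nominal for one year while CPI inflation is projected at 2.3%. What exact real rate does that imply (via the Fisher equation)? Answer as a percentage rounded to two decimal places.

By the Fisher equation, 1 + r = (1 + i)/(1 + π).
1 + r = 1.10000 / 1.02300 = 1.075269
r = 1.075269 − 1 = 7.5269%, i.e. 7.53%.

7.53%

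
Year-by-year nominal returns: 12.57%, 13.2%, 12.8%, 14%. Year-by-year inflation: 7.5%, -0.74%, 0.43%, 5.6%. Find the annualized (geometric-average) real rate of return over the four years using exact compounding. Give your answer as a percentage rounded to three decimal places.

9.697%

Nominal growth factor = 1.1257 × 1.1320 × 1.1280 × 1.1400 = 1.63863808
Price-level growth factor = 1.0750 × 0.9926 × 1.0043 × 1.0560 = 1.13164476
Real growth factor = 1.63863808 / 1.13164476 = 1.44801456
Annualized real rate = 1.44801456^(1/4) − 1 = 9.6966% → 9.697%.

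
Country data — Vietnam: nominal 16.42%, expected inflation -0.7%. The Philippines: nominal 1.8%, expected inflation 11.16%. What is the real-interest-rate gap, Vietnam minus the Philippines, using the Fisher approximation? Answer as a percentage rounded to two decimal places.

26.48%

Vietnam: 16.42% − (-0.7%) = 17.120%
The Philippines: 1.8% − 11.16% = -9.360%
Differential = 26.480% → 26.48%.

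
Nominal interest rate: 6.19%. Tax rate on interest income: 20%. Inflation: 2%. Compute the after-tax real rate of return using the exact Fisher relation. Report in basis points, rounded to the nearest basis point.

After-tax nominal return = 6.19% × (1 − 0.2) = 4.9520%.
1 + r = 1.04952 / 1.02000 = 1.028941
After-tax real rate = 1.028941 − 1 → 289 basis points.

289 basis points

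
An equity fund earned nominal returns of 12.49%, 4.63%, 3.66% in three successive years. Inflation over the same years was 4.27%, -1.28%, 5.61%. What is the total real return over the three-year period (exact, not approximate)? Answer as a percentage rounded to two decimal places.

Nominal growth factor = 1.1249 × 1.0463 × 1.0366 = 1.220060
Price-level growth factor = 1.0427 × 0.9872 × 1.0561 = 1.087100
Real growth factor = 1.220060 / 1.087100 = 1.122307
Total real return = 1.122307 − 1 → 12.23%.

12.23%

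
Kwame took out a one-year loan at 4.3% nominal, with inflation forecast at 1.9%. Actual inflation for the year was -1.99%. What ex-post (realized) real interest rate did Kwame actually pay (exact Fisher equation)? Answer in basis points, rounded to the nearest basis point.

642 basis points

Ex-post: (1 + 0.0430)/(1 − 0.0199) − 1 = 6.4177%
So the realized real rate is 642 basis points.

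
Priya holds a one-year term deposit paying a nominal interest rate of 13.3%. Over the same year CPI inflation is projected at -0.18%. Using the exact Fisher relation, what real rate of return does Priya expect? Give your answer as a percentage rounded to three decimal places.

13.504%

1 + r = 1.13300 / 0.99820 = 1.135043
r = 1.135043 − 1 = 13.5043%, i.e. 13.504%.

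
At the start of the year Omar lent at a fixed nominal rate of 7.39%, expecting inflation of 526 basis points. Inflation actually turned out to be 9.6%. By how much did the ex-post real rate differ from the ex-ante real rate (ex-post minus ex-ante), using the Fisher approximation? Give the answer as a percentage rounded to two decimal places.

-4.34%

Ex-ante: 7.39% − 5.26% = 2.130%
Ex-post: 7.39% − 9.6% = -2.210%
Difference (ex-post − ex-ante) = -4.3400% → -4.34%.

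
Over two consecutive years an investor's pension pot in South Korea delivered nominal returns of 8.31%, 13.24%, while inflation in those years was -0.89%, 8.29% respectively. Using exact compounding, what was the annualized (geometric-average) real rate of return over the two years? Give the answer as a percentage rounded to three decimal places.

Compound the nominal returns: 1.0831 × 1.1324 = 1.22650244.
Compound inflation: 0.9911 × 1.0829 = 1.07326219.
Deflate: 1.22650244 / 1.07326219 = 1.14277988.
Annualized real rate = 1.14277988^(1/2) − 1 = 6.9009% → 6.901%.

6.901%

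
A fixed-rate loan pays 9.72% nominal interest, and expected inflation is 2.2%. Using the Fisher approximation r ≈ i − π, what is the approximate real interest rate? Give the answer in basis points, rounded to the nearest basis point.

752 basis points

r ≈ i − π = 9.72% − 2.2% = 752 basis points.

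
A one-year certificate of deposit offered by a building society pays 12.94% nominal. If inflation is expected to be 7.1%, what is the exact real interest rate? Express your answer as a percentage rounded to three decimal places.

By the Fisher equation, 1 + r = (1 + i)/(1 + π).
1 + r = 1.12940 / 1.07100 = 1.054528
r = 1.054528 − 1 = 5.4528%, i.e. 5.453%.

5.453%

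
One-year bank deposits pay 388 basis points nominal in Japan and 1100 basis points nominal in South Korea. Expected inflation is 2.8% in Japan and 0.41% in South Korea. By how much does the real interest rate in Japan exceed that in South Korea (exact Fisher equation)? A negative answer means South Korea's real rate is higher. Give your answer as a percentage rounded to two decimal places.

Japan: (1 + 0.0388)/(1 + 0.0280) − 1 = 1.0506%
South Korea: (1 + 0.1100)/(1 + 0.0041) − 1 = 10.5468%
Differential = 1.0506% − 10.5468% = -9.4962% → -9.50%.

-9.50%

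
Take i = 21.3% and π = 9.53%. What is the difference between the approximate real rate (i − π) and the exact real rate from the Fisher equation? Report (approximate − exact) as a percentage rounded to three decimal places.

1.024%

Approximate: r ≈ 21.300% − 9.530% = 11.7700%
Exact: (1 + 0.2130)/(1 + 0.0953) − 1 = 10.7459%
Error = 11.7700% − 10.7459% = 1.0241% → 1.024%.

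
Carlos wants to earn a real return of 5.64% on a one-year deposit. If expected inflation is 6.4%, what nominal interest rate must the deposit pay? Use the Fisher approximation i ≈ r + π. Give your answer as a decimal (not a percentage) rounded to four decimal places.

0.1204

i ≈ r + π = 5.64% + 6.4% = 0.1204.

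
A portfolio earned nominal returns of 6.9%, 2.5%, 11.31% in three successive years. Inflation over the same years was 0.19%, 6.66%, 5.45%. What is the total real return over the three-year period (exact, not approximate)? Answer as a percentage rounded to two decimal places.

8.23%

Nominal growth factor = 1.0690 × 1.0250 × 1.1131 = 1.219651
Price-level growth factor = 1.0019 × 1.0666 × 1.0545 = 1.126867
Real growth factor = 1.219651 / 1.126867 = 1.082339
Total real return = 1.082339 − 1 → 8.23%.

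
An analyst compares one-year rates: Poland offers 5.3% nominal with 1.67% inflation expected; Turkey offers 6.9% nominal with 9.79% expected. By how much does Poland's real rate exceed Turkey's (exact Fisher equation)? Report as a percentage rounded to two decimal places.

Poland: (1 + 0.0530)/(1 + 0.0167) − 1 = 3.5704%
Turkey: (1 + 0.0690)/(1 + 0.0979) − 1 = -2.6323%
Differential = 3.5704% − (-2.6323%) = 6.2027% → 6.20%.

6.20%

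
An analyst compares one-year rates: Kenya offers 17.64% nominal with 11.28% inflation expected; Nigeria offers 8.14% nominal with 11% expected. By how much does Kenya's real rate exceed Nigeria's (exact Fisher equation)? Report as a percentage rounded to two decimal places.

8.29%

Kenya: (1 + 0.1764)/(1 + 0.1128) − 1 = 5.7153%
Nigeria: (1 + 0.0814)/(1 + 0.1100) − 1 = -2.5766%
Differential = 5.7153% − (-2.5766%) = 8.2919% → 8.29%.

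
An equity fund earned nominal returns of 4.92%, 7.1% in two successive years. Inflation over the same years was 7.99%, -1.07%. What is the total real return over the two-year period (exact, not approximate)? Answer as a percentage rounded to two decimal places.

Compound the nominal returns: 1.0492 × 1.0710 = 1.123693.
Compound inflation: 1.0799 × 0.9893 = 1.068345.
Deflate: 1.123693 / 1.068345 = 1.051807.
Total real return = 1.051807 − 1 → 5.18%.

5.18%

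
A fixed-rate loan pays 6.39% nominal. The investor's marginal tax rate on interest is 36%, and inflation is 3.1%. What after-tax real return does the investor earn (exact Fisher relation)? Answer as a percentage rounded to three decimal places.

After-tax nominal return = 6.39% × (1 − 0.36) = 4.0896%.
1 + r = 1.040896 / 1.03100 = 1.009598
After-tax real rate = 1.009598 − 1 → 0.960%.

0.960%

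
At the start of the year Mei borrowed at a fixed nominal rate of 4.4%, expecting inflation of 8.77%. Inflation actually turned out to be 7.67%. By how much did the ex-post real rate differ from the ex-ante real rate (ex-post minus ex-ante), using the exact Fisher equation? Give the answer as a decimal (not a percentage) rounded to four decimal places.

0.0098

Ex-ante: (1 + 0.0440)/(1 + 0.0877) − 1 = -4.0177%
Ex-post: (1 + 0.0440)/(1 + 0.0767) − 1 = -3.0371%
Difference (ex-post − ex-ante) = 0.9806% → 0.0098.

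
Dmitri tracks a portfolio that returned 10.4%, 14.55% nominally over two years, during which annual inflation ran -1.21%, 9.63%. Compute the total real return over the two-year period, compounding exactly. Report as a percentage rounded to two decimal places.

16.77%

Compound the nominal returns: 1.1040 × 1.1455 = 1.264632.
Compound inflation: 0.9879 × 1.0963 = 1.083035.
Deflate: 1.264632 / 1.083035 = 1.167674.
Total real return = 1.167674 − 1 → 16.77%.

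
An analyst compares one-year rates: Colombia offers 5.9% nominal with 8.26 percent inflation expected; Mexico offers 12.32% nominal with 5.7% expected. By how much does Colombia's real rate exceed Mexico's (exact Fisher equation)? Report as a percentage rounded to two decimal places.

Colombia: (1 + 0.0590)/(1 + 0.0826) − 1 = -2.1799%
Mexico: (1 + 0.1232)/(1 + 0.0570) − 1 = 6.2630%
Differential = -2.1799% − 6.2630% = -8.4429% → -8.44%.

-8.44%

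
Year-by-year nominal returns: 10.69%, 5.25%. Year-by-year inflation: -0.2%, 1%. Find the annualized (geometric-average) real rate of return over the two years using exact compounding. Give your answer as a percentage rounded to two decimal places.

7.51%

Compound the nominal returns: 1.1069 × 1.0525 = 1.16501225.
Compound inflation: 0.9980 × 1.0100 = 1.00798000.
Deflate: 1.16501225 / 1.00798000 = 1.15578905.
Annualized real rate = 1.15578905^(1/2) − 1 = 7.5076% → 7.51%.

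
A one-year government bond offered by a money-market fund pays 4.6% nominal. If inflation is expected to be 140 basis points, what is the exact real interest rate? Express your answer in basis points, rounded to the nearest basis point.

By the Fisher identity, 1 + r = (1 + i)/(1 + π).
1 + r = 1.04600 / 1.01400 = 1.031558
r = 1.031558 − 1 = 3.1558%, i.e. 316 basis points.

316 basis points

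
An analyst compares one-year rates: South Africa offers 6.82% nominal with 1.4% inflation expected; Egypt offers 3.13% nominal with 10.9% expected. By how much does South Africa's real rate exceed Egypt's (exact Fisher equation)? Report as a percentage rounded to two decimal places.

South Africa: (1 + 0.0682)/(1 + 0.0140) − 1 = 5.3452%
Egypt: (1 + 0.0313)/(1 + 0.1090) − 1 = -7.0063%
Differential = 5.3452% − (-7.0063%) = 12.3515% → 12.35%.

12.35%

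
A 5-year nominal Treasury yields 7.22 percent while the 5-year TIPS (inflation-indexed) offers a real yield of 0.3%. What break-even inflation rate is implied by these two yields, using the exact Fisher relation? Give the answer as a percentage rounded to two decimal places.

(1 + π) = (1 + i)/(1 + r) = 1.07220 / 1.00300 = 1.068993
Break-even inflation = 1.068993 − 1 → 6.90%.

6.90%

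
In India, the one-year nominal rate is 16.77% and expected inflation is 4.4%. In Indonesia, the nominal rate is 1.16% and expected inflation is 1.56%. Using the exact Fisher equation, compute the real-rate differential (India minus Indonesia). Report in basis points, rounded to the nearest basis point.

India: (1 + 0.1677)/(1 + 0.0440) − 1 = 11.8487%
Indonesia: (1 + 0.0116)/(1 + 0.0156) − 1 = -0.3939%
Differential = 11.8487% − (-0.3939%) = 12.2425% → 1224 basis points.

1224 basis points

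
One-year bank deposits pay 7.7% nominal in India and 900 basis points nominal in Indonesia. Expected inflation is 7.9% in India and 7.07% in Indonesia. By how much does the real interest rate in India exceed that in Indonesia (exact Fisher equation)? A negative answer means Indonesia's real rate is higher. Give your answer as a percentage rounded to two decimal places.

India: (1 + 0.0770)/(1 + 0.0790) − 1 = -0.1854%
Indonesia: (1 + 0.0900)/(1 + 0.0707) − 1 = 1.8026%
Differential = -0.1854% − 1.8026% = -1.9879% → -1.99%.

-1.99%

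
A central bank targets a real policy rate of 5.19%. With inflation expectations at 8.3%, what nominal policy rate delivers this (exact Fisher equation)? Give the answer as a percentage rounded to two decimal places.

(1 + i) = (1 + r)(1 + π) = 1.05190 × 1.08300 = 1.1392077
i = 1.1392077 − 1, so the required nominal rate is 13.92%.

13.92%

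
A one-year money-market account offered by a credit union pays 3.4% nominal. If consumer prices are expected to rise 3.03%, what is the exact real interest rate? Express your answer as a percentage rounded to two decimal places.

0.36%

By the Fisher relation, 1 + r = (1 + i)/(1 + π).
1 + r = 1.03400 / 1.03030 = 1.003591
r = 1.003591 − 1 = 0.3591%, i.e. 0.36%.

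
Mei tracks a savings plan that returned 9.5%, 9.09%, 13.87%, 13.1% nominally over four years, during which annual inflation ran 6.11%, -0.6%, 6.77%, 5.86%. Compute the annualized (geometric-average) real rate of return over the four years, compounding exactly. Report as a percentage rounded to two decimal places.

6.58%

Compound the nominal returns: 1.0950 × 1.0909 × 1.1387 × 1.1310 = 1.53840608.
Compound inflation: 1.0611 × 0.9940 × 1.0677 × 1.0586 = 1.19213059.
Deflate: 1.53840608 / 1.19213059 = 1.29046775.
Annualized real rate = 1.29046775^(1/4) − 1 = 6.5827% → 6.58%.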